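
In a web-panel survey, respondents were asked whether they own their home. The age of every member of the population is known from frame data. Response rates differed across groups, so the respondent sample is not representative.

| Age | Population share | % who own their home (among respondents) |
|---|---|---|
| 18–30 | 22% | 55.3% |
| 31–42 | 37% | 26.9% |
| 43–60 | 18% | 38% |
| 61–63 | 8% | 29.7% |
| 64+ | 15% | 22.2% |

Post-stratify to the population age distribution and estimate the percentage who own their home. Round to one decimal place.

Post-stratification weights by population share, not respondent share:
  18–30: 0.22 × 55.3 = 12.166
  31–42: 0.37 × 26.9 = 9.953
  43–60: 0.18 × 38 = 6.84
  61–63: 0.08 × 29.7 = 2.376
  64+: 0.15 × 22.2 = 3.33
Post-stratified estimate = 34.665 → 34.7%.

34.7%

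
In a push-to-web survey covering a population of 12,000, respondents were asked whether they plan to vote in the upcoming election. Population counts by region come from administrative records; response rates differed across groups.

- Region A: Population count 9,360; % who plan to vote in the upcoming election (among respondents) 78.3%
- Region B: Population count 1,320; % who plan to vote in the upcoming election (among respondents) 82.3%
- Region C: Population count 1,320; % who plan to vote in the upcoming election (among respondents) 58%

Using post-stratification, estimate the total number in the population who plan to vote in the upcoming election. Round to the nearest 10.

9,180

Each cell contributes its population count × the respondent rate:
  Region A: 9,360 × 78.3% = 7328.88
  Region B: 1,320 × 82.3% = 1086.36
  Region C: 1,320 × 58% = 765.6
Estimated total = 9180.84 → 9,180.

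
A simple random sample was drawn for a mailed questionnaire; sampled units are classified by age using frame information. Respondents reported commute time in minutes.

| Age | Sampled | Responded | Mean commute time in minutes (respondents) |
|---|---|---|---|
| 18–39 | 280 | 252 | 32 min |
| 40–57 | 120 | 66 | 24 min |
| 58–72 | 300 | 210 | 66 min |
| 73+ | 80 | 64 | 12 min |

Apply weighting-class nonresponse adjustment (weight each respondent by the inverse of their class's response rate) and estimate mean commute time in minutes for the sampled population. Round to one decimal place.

41.8

Response rates by class: 18–39 252/280 = 90%, 40–57 66/120 = 55%, 58–72 210/300 = 70%, 73+ 64/80 = 80%.
With weight = n_sampled/n_responded per class, the weighted class total is n_sampled:
  18–39: 280 × 32 = 8960
  40–57: 120 × 24 = 2880
  58–72: 300 × 66 = 19,800
  73+: 80 × 12 = 960
Adjusted estimate = 32,600 / 780 = 41.7949 → 41.8.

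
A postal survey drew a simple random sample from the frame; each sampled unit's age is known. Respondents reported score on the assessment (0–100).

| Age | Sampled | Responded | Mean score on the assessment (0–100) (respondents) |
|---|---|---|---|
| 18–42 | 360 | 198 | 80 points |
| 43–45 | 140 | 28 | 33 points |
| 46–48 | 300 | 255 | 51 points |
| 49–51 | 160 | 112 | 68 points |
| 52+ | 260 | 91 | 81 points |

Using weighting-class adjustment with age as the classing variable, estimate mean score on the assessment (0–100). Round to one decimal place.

Response rates by class: 18–42 198/360 = 55%, 43–45 28/140 = 20%, 46–48 255/300 = 85%, 49–51 112/160 = 70%, 52+ 91/260 = 35%.
Weighting each respondent by the inverse class response rate inflates each class back to its sampled size, so the class weight is n_sampled:
  18–42: 360 × 80 = 28,800
  43–45: 140 × 33 = 4620
  46–48: 300 × 51 = 15,300
  49–51: 160 × 68 = 10,880
  52+: 260 × 81 = 21,060
Adjusted estimate = 80,660 / 1,220 = 66.1148 → 66.1.

66.1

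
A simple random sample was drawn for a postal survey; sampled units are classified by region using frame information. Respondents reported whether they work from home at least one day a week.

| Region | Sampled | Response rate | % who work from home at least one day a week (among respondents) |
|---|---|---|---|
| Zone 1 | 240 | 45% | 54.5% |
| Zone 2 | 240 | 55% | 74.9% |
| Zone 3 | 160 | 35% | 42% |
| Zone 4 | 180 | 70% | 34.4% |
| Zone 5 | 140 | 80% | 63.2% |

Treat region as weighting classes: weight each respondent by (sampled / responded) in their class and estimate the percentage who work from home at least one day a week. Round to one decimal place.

55.0%

Inverse-response-rate weighting restores each class to its sampled count, so class totals weight by n_sampled:
  Zone 1: 240 × 54.5 = 13,080
  Zone 2: 240 × 74.9 = 17,976
  Zone 3: 160 × 42 = 6720
  Zone 4: 180 × 34.4 = 6192
  Zone 5: 140 × 63.2 = 8848
Adjusted estimate = 52,816 / 960 = 55.0167 → 55.0%.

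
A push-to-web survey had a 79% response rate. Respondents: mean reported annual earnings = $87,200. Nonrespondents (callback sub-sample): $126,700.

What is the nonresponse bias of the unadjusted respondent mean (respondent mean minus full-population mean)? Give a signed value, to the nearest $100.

Nonresponse fraction = 1 − 0.79 = 0.21.
Bias = (nonresponse fraction) × (respondent mean − nonrespondent mean)
     = 0.21 × (87,200 − 126,700) = 0.21 × -39,500 = -8295.

-$8,300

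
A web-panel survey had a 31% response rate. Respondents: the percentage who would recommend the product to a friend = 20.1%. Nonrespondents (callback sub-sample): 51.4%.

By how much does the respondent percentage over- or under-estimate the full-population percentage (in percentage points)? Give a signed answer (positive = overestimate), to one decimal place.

Nonresponse fraction = 1 − 0.31 = 0.69.
Bias = (nonresponse fraction) × (respondent percentage − nonrespondent percentage)
     = 0.69 × (20.1 − 51.4) = 0.69 × -31.3 = -21.597.

-21.6 percentage points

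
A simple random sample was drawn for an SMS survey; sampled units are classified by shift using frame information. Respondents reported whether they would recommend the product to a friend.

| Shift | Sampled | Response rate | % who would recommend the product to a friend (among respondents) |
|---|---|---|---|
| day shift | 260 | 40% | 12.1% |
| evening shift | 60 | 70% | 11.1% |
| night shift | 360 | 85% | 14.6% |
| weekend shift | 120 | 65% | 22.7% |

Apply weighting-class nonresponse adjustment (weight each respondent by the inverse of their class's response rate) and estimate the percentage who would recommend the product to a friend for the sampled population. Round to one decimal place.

Each respondent's weight = sampled/responded in their class; summing within a class gives n_sampled, so:
  day shift: 260 × 12.1 = 3146
  evening shift: 60 × 11.1 = 666
  night shift: 360 × 14.6 = 5256
  weekend shift: 120 × 22.7 = 2724
Adjusted estimate = 11,792 / 800 = 14.74 → 14.7%.

14.7%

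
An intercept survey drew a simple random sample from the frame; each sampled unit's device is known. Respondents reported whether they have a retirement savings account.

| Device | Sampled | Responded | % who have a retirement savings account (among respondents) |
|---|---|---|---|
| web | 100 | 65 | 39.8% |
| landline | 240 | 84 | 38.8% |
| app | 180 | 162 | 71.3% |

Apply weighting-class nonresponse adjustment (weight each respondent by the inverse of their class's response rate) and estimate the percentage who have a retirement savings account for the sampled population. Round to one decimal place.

Class response rates: web 65/100 = 65%, landline 84/240 = 35%, app 162/180 = 90%.
Inverse-response-rate weighting restores each class to its sampled count, so class totals weight by n_sampled:
  web: 100 × 39.8 = 3980
  landline: 240 × 38.8 = 9312
  app: 180 × 71.3 = 12,834
Adjusted estimate = 26,126 / 520 = 50.2423 → 50.2%.

50.2%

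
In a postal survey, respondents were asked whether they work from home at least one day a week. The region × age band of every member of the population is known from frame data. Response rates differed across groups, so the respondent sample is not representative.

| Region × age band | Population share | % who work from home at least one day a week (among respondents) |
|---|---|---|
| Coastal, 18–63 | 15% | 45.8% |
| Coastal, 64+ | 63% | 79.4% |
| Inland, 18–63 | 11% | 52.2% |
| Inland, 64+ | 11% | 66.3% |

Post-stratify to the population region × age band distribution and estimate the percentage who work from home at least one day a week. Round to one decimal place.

Weight each group's respondent value by its population share:
  Coastal, 18–63: 0.15 × 45.8 = 6.87
  Coastal, 64+: 0.63 × 79.4 = 50.022
  Inland, 18–63: 0.11 × 52.2 = 5.742
  Inland, 64+: 0.11 × 66.3 = 7.293
Post-stratified estimate = 69.927 → 69.9%.

69.9%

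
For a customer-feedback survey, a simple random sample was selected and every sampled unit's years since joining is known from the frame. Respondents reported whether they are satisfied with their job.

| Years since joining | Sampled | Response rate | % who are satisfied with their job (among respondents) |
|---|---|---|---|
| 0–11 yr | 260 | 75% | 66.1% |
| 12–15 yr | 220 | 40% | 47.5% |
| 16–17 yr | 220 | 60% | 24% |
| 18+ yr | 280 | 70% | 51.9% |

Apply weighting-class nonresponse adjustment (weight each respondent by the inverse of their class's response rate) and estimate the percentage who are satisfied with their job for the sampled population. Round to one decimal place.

48.4%

With weight = n_sampled/n_responded per class, the weighted class total is n_sampled:
  0–11 yr: 260 × 66.1 = 17,186
  12–15 yr: 220 × 47.5 = 10,450
  16–17 yr: 220 × 24 = 5280
  18+ yr: 280 × 51.9 = 14,532
Adjusted estimate = 47,448 / 980 = 48.4163 → 48.4%.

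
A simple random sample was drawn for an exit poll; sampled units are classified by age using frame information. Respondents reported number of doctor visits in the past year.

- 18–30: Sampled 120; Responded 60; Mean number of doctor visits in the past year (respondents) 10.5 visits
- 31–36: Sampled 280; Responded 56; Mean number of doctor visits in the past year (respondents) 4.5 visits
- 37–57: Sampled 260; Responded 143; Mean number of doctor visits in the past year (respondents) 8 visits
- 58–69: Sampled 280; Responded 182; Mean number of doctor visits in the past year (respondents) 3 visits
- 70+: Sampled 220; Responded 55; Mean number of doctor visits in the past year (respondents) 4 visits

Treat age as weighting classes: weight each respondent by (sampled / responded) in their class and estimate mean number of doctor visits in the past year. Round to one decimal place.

5.4

Class response rates: 18–30 60/120 = 50%, 31–36 56/280 = 20%, 37–57 143/260 = 55%, 58–69 182/280 = 65%, 70+ 55/220 = 25%.
Each respondent's weight = sampled/responded in their class; summing within a class gives n_sampled, so:
  18–30: 120 × 10.5 = 1260
  31–36: 280 × 4.5 = 1260
  37–57: 260 × 8 = 2080
  58–69: 280 × 3 = 840
  70+: 220 × 4 = 880
Adjusted estimate = 6320 / 1,160 = 5.44828 → 5.4.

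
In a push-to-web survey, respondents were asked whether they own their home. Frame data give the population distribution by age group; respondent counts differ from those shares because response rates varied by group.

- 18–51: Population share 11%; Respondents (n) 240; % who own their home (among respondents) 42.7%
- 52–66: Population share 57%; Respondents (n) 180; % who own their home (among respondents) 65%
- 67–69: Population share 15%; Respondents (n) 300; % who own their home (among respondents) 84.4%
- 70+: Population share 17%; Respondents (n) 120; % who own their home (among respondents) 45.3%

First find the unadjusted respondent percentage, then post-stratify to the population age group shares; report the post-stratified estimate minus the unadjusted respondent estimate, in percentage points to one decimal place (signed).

Unadjusted (pooled respondent) estimate weights by respondent counts:
  (240/840)×42.7 + (180/840)×65 + (300/840)×84.4 + (120/840)×45.3 = 62.7429%
Reweighting by population age group shares:
  0.11×42.7 + 0.57×65 + 0.15×84.4 + 0.17×45.3 = 62.108%
Difference = 62.108 − 62.7429 = -0.6349 pp.

-0.6 percentage points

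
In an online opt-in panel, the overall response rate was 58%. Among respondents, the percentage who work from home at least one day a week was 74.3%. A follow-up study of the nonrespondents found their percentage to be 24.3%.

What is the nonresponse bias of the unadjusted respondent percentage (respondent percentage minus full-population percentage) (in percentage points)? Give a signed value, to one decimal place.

+21.0 percentage points

Nonresponse fraction = 1 − 0.58 = 0.42.
Bias = (nonresponse fraction) × (respondent percentage − nonrespondent percentage)
     = 0.42 × (74.3 − 24.3) = 0.42 × 50 = 21.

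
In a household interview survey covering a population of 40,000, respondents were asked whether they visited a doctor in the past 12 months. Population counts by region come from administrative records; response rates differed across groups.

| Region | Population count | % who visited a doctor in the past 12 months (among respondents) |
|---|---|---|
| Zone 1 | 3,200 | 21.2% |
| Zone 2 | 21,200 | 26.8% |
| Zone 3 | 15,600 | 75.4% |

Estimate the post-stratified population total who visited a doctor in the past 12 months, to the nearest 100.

18,100

Each cell contributes its population count × the respondent rate:
  Zone 1: 3,200 × 21.2% = 678.4
  Zone 2: 21,200 × 26.8% = 5681.6
  Zone 3: 15,600 × 75.4% = 11762.4
Estimated total = 18122.4 → 18,100.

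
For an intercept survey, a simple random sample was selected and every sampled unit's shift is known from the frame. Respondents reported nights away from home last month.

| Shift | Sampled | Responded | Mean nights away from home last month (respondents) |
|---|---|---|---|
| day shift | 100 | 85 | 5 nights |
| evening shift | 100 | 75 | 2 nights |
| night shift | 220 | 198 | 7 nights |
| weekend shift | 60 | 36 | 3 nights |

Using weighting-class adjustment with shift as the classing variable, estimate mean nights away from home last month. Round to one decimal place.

Response rates by class: day shift 85/100 = 85%, evening shift 75/100 = 75%, night shift 198/220 = 90%, weekend shift 36/60 = 60%.
Each respondent's weight = sampled/responded in their class; summing within a class gives n_sampled, so:
  day shift: 100 × 5 = 500
  evening shift: 100 × 2 = 200
  night shift: 220 × 7 = 1540
  weekend shift: 60 × 3 = 180
Adjusted estimate = 2420 / 480 = 5.04167 → 5.0.

5.0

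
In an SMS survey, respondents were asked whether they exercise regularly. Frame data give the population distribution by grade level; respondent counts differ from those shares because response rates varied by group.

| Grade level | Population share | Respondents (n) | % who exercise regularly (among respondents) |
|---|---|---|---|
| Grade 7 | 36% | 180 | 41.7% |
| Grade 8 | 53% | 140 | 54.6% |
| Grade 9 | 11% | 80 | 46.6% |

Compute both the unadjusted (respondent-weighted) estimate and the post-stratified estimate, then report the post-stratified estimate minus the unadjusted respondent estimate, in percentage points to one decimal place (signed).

+1.9 percentage points

Naive respondent-only estimate (weights = respondent counts):
  (180/400)×41.7 + (140/400)×54.6 + (80/400)×46.6 = 47.195%
Reweighting by population grade level shares:
  0.36×41.7 + 0.53×54.6 + 0.11×46.6 = 49.076%
Difference = 49.076 − 47.195 = 1.881 pp.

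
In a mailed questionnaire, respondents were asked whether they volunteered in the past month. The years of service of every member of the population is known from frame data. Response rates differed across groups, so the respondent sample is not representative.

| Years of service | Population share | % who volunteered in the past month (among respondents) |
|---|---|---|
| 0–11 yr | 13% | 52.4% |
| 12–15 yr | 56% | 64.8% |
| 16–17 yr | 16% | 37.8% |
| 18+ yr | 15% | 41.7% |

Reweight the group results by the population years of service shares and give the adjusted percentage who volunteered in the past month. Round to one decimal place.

Post-stratification weights by population share, not respondent share:
  0–11 yr: 0.13 × 52.4 = 6.812
  12–15 yr: 0.56 × 64.8 = 36.288
  16–17 yr: 0.16 × 37.8 = 6.048
  18+ yr: 0.15 × 41.7 = 6.255
Post-stratified estimate = 55.403 → 55.4%.

55.4%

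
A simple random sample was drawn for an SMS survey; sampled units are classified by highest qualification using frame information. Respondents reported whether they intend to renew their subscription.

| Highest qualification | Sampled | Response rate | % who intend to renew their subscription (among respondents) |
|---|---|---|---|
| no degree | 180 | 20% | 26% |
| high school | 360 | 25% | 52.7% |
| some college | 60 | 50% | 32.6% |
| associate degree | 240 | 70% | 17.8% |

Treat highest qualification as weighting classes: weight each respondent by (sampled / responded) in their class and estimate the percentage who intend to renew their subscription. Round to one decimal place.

Inverse-response-rate weighting restores each class to its sampled count, so class totals weight by n_sampled:
  no degree: 180 × 26 = 4680
  high school: 360 × 52.7 = 18,972
  some college: 60 × 32.6 = 1956
  associate degree: 240 × 17.8 = 4272
Adjusted estimate = 29,880 / 840 = 35.5714 → 35.6%.

35.6%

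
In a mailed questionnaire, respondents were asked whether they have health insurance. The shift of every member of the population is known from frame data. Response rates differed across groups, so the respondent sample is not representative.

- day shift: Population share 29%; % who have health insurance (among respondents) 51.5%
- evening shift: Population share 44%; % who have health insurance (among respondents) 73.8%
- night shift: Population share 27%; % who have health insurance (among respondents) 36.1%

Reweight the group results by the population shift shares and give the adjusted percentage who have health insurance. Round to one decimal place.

57.2%

Weight each group's respondent value by its population share:
  day shift: 0.29 × 51.5 = 14.935
  evening shift: 0.44 × 73.8 = 32.472
  night shift: 0.27 × 36.1 = 9.747
Post-stratified estimate = 57.154 → 57.2%.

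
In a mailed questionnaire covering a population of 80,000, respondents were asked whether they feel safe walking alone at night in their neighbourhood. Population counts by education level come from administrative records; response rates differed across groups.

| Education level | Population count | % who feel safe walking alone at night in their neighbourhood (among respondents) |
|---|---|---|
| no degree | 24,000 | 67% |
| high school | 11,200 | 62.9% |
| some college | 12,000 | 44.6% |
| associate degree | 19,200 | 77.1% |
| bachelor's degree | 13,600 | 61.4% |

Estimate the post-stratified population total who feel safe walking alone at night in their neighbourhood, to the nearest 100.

51,600

Each cell contributes its population count × the respondent rate:
  no degree: 24,000 × 67% = 16,080
  high school: 11,200 × 62.9% = 7044.8
  some college: 12,000 × 44.6% = 5352
  associate degree: 19,200 × 77.1% = 14803.2
  bachelor's degree: 13,600 × 61.4% = 8350.4
Estimated total = 51630.4 → 51,600.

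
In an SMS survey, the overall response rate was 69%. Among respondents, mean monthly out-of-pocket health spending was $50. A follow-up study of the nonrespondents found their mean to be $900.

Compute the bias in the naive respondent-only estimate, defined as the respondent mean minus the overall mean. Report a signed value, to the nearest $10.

-$260

Nonresponse fraction = 1 − 0.69 = 0.31.
Bias = (nonresponse fraction) × (respondent mean − nonrespondent mean)
     = 0.31 × (50 − 900) = 0.31 × -850 = -263.5.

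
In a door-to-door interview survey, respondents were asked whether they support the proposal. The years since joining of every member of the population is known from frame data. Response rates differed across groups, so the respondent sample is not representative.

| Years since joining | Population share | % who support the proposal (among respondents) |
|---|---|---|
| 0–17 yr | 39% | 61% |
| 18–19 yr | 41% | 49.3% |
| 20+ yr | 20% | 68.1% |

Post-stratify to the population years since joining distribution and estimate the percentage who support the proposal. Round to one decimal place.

Each cell contributes population-share × respondent value:
  0–17 yr: 0.39 × 61 = 23.79
  18–19 yr: 0.41 × 49.3 = 20.213
  20+ yr: 0.2 × 68.1 = 13.62
Post-stratified estimate = 57.623 → 57.6%.

57.6%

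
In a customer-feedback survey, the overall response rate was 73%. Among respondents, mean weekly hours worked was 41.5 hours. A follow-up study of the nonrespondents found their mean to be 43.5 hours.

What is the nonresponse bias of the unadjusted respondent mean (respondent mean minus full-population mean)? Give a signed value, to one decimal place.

-0.5

Nonresponse fraction = 1 − 0.73 = 0.27.
Bias = (nonresponse fraction) × (respondent mean − nonrespondent mean)
     = 0.27 × (41.5 − 43.5) = 0.27 × -2 = -0.54.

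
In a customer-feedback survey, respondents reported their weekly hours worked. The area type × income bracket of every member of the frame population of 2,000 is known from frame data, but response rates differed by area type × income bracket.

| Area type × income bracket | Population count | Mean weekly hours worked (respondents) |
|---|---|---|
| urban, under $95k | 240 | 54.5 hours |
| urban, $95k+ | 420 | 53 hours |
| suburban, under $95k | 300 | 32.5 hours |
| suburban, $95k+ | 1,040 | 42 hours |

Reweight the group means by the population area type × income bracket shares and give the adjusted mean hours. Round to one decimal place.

44.4

Weight each group's respondent value by its population share:
  urban, under $95k: (240/2,000) × 54.5 = 6.54
  urban, $95k+: (420/2,000) × 53 = 11.13
  suburban, under $95k: (300/2,000) × 32.5 = 4.875
  suburban, $95k+: (1,040/2,000) × 42 = 21.84
Post-stratified estimate = 44.385 → 44.4.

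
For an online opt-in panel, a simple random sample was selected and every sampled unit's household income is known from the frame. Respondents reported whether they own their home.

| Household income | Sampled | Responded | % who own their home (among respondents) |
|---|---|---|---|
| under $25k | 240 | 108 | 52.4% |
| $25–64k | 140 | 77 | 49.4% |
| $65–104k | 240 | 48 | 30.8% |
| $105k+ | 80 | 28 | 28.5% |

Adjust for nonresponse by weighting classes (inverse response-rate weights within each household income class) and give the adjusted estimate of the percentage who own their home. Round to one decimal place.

Class response rates: under $25k 108/240 = 45%, $25–64k 77/140 = 55%, $65–104k 48/240 = 20%, $105k+ 28/80 = 35%.
Each respondent's weight = sampled/responded in their class; summing within a class gives n_sampled, so:
  under $25k: 240 × 52.4 = 12,576
  $25–64k: 140 × 49.4 = 6916
  $65–104k: 240 × 30.8 = 7392
  $105k+: 80 × 28.5 = 2280
Adjusted estimate = 29,164 / 700 = 41.6629 → 41.7%.

41.7%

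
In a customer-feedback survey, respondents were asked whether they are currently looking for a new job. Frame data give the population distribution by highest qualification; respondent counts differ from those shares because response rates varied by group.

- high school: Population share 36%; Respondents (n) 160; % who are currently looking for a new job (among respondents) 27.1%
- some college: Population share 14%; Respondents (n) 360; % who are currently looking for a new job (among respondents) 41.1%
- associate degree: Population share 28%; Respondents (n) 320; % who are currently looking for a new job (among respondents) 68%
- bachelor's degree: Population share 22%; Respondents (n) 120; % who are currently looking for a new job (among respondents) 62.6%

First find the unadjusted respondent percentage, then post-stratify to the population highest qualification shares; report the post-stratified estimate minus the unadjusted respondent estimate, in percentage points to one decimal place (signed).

Without adjustment, the pooled respondent share is:
  (160/960)×27.1 + (360/960)×41.1 + (320/960)×68 + (120/960)×62.6 = 50.4208%
Post-stratified estimate weights by population shares:
  0.36×27.1 + 0.14×41.1 + 0.28×68 + 0.22×62.6 = 48.322%
Difference = 48.322 − 50.4208 = -2.0988 pp.

-2.1 percentage points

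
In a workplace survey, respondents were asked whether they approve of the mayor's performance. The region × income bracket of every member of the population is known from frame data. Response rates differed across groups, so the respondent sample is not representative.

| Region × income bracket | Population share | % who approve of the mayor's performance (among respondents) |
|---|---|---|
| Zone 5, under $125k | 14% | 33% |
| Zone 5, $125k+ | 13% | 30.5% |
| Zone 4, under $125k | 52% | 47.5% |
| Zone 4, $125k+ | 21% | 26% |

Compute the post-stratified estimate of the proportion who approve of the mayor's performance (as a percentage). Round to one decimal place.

Weight each group's respondent value by its population share:
  Zone 5, under $125k: 0.14 × 33 = 4.62
  Zone 5, $125k+: 0.13 × 30.5 = 3.965
  Zone 4, under $125k: 0.52 × 47.5 = 24.7
  Zone 4, $125k+: 0.21 × 26 = 5.46
Post-stratified estimate = 38.745 → 38.7%.

38.7%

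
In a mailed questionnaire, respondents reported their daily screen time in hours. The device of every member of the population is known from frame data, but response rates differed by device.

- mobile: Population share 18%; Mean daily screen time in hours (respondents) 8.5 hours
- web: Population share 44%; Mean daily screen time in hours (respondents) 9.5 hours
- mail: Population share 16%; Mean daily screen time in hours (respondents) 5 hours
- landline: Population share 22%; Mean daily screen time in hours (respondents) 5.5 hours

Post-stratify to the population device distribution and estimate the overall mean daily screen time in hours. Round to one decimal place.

Weight each group's respondent value by its population share:
  mobile: 0.18 × 8.5 = 1.53
  web: 0.44 × 9.5 = 4.18
  mail: 0.16 × 5 = 0.8
  landline: 0.22 × 5.5 = 1.21
Post-stratified estimate = 7.72 → 7.7.

7.7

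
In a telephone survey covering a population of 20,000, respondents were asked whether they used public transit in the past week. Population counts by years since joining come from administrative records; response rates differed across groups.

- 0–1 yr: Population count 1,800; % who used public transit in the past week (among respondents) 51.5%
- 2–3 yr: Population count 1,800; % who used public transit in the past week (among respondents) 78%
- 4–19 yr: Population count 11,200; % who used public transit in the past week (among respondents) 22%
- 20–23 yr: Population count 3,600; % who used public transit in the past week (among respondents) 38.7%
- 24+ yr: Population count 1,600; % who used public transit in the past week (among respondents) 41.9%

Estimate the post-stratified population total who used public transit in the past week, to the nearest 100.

6,900

Each cell contributes its population count × the respondent rate:
  0–1 yr: 1,800 × 51.5% = 927
  2–3 yr: 1,800 × 78% = 1404
  4–19 yr: 11,200 × 22% = 2464
  20–23 yr: 3,600 × 38.7% = 1393.2
  24+ yr: 1,600 × 41.9% = 670.4
Estimated total = 6858.6 → 6,900.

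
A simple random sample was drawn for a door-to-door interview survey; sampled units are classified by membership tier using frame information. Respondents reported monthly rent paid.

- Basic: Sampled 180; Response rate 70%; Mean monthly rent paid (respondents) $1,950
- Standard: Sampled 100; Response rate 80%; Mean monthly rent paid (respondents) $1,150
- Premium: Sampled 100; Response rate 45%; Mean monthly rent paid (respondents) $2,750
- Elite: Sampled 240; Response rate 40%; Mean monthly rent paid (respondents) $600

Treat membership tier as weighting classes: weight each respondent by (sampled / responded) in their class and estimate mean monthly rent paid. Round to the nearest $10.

With weight = n_sampled/n_responded per class, the weighted class total is n_sampled:
  Basic: 180 × 1950 = 351,000
  Standard: 100 × 1150 = 115,000
  Premium: 100 × 2750 = 275,000
  Elite: 240 × 600 = 144,000
Adjusted estimate = 885,000 / 620 = 1427.42 → $1,430.

$1,430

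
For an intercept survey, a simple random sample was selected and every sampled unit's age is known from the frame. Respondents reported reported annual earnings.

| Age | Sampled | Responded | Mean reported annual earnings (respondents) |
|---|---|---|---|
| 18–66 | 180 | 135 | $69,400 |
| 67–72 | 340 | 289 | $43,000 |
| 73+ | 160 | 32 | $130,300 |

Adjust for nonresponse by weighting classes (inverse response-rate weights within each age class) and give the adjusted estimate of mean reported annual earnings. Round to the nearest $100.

$70,500

Class response rates: 18–66 135/180 = 75%, 67–72 289/340 = 85%, 73+ 32/160 = 20%.
Each respondent's weight = sampled/responded in their class; summing within a class gives n_sampled, so:
  18–66: 180 × 69,400 = 12,492,000
  67–72: 340 × 43,000 = 14,620,000
  73+: 160 × 130,300 = 20,848,000
Adjusted estimate = 47,960,000 / 680 = 70529.4 → $70,500.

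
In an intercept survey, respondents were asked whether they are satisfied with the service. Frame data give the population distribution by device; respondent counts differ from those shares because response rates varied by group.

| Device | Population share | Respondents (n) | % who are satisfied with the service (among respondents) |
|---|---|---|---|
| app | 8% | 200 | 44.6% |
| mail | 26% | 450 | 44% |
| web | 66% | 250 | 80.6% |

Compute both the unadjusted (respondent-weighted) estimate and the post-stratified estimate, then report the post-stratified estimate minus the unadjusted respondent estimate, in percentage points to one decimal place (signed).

Naive respondent-only estimate (weights = respondent counts):
  (200/900)×44.6 + (450/900)×44 + (250/900)×80.6 = 54.3%
Post-stratified estimate weights by population shares:
  0.08×44.6 + 0.26×44 + 0.66×80.6 = 68.204%
Difference = 68.204 − 54.3 = 13.904 pp.

+13.9 percentage points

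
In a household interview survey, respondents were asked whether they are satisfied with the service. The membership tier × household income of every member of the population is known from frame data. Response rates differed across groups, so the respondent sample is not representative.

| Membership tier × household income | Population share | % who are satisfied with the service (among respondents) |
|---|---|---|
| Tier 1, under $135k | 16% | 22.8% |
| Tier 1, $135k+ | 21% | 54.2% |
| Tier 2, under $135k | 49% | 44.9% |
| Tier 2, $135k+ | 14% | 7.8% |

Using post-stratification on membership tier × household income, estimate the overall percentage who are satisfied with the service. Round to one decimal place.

38.1%

Each cell contributes population-share × respondent value:
  Tier 1, under $135k: 0.16 × 22.8 = 3.648
  Tier 1, $135k+: 0.21 × 54.2 = 11.382
  Tier 2, under $135k: 0.49 × 44.9 = 22.001
  Tier 2, $135k+: 0.14 × 7.8 = 1.092
Post-stratified estimate = 38.123 → 38.1%.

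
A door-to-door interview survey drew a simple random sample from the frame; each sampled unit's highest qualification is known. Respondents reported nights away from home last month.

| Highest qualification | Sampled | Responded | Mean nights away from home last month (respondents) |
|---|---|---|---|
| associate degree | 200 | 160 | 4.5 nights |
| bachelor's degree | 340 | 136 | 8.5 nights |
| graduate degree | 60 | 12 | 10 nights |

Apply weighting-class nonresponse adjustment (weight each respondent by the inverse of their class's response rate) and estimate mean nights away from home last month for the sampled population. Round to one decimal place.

7.3

Class response rates: associate degree 160/200 = 80%, bachelor's degree 136/340 = 40%, graduate degree 12/60 = 20%.
Inverse-response-rate weighting restores each class to its sampled count, so class totals weight by n_sampled:
  associate degree: 200 × 4.5 = 900
  bachelor's degree: 340 × 8.5 = 2890
  graduate degree: 60 × 10 = 600
Adjusted estimate = 4390 / 600 = 7.31667 → 7.3.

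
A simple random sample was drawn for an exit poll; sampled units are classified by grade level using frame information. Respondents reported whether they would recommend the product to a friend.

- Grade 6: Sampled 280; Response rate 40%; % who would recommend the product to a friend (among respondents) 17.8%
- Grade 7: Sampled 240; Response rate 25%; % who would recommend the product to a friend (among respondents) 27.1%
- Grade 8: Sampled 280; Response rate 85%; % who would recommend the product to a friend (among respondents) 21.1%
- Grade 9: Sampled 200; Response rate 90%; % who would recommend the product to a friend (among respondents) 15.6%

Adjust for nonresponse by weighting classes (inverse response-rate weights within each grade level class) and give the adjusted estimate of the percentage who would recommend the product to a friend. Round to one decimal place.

20.5%

With weight = n_sampled/n_responded per class, the weighted class total is n_sampled:
  Grade 6: 280 × 17.8 = 4984
  Grade 7: 240 × 27.1 = 6504
  Grade 8: 280 × 21.1 = 5908
  Grade 9: 200 × 15.6 = 3120
Adjusted estimate = 20,516 / 1,000 = 20.516 → 20.5%.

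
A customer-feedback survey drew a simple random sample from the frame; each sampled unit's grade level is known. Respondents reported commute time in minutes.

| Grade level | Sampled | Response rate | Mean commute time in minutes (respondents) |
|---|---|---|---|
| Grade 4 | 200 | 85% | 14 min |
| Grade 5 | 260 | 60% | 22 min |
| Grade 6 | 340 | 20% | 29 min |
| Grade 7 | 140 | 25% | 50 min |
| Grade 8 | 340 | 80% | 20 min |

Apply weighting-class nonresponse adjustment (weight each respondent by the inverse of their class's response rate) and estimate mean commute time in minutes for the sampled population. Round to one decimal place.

Each respondent's weight = sampled/responded in their class; summing within a class gives n_sampled, so:
  Grade 4: 200 × 14 = 2800
  Grade 5: 260 × 22 = 5720
  Grade 6: 340 × 29 = 9860
  Grade 7: 140 × 50 = 7000
  Grade 8: 340 × 20 = 6800
Adjusted estimate = 32,180 / 1,280 = 25.1406 → 25.1.

25.1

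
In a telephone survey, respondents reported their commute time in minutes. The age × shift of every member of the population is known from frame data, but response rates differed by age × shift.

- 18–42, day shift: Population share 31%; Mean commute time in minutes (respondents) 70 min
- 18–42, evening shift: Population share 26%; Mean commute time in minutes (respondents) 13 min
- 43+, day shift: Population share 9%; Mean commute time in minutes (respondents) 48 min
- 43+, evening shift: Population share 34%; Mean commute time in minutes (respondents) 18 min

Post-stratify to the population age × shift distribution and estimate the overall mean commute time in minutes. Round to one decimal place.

35.5

Weight each group's respondent value by its population share:
  18–42, day shift: 0.31 × 70 = 21.7
  18–42, evening shift: 0.26 × 13 = 3.38
  43+, day shift: 0.09 × 48 = 4.32
  43+, evening shift: 0.34 × 18 = 6.12
Post-stratified estimate = 35.52 → 35.5.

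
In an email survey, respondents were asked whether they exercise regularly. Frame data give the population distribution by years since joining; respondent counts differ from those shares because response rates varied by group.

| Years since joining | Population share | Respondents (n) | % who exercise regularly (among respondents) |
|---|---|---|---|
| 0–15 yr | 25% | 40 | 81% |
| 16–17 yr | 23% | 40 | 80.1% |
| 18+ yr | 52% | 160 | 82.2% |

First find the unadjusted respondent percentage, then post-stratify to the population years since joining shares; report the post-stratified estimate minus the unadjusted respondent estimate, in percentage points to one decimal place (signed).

-0.2 percentage points

Naive respondent-only estimate (weights = respondent counts):
  (40/240)×81 + (40/240)×80.1 + (160/240)×82.2 = 81.65%
Post-stratified estimate weights by population shares:
  0.25×81 + 0.23×80.1 + 0.52×82.2 = 81.417%
Difference = 81.417 − 81.65 = -0.233 pp.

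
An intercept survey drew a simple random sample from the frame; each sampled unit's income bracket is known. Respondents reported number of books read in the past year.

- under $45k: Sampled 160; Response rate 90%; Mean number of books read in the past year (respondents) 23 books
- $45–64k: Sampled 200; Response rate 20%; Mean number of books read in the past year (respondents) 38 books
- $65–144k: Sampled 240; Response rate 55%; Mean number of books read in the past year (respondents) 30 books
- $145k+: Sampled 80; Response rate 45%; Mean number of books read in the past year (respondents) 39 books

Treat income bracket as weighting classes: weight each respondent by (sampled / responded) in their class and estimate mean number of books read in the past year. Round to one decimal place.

31.8

Each respondent's weight = sampled/responded in their class; summing within a class gives n_sampled, so:
  under $45k: 160 × 23 = 3680
  $45–64k: 200 × 38 = 7600
  $65–144k: 240 × 30 = 7200
  $145k+: 80 × 39 = 3120
Adjusted estimate = 21,600 / 680 = 31.7647 → 31.8.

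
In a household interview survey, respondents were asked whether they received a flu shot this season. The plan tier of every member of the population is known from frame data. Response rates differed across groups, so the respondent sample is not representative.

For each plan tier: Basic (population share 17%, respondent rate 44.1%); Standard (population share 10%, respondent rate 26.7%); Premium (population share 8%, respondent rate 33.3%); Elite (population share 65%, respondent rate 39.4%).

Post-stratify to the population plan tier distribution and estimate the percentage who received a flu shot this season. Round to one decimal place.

38.4%

Post-stratification weights by population share, not respondent share:
  Basic: 0.17 × 44.1 = 7.497
  Standard: 0.1 × 26.7 = 2.67
  Premium: 0.08 × 33.3 = 2.664
  Elite: 0.65 × 39.4 = 25.61
Post-stratified estimate = 38.441 → 38.4%.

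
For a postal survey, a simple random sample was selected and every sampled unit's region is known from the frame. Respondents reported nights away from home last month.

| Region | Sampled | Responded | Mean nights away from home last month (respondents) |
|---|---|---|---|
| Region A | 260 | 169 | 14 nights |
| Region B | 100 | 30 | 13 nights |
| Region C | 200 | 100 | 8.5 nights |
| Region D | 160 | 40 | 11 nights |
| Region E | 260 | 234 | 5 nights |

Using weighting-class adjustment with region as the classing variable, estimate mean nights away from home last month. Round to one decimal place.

9.9

Response rates by class: Region A 169/260 = 65%, Region B 30/100 = 30%, Region C 100/200 = 50%, Region D 40/160 = 25%, Region E 234/260 = 90%.
Each respondent's weight = sampled/responded in their class; summing within a class gives n_sampled, so:
  Region A: 260 × 14 = 3640
  Region B: 100 × 13 = 1300
  Region C: 200 × 8.5 = 1700
  Region D: 160 × 11 = 1760
  Region E: 260 × 5 = 1300
Adjusted estimate = 9700 / 980 = 9.89796 → 9.9.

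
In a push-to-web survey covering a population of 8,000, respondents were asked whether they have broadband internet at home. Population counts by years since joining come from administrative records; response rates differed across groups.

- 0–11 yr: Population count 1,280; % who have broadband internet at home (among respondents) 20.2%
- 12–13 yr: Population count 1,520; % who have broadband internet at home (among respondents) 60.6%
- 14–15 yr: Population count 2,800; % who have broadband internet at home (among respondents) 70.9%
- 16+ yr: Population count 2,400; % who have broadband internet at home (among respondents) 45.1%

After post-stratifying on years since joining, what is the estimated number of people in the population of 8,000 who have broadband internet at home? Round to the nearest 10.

4,250

Each cell contributes its population count × the respondent rate:
  0–11 yr: 1,280 × 20.2% = 258.56
  12–13 yr: 1,520 × 60.6% = 921.12
  14–15 yr: 2,800 × 70.9% = 1985.2
  16+ yr: 2,400 × 45.1% = 1082.4
Estimated total = 4247.28 → 4,250.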